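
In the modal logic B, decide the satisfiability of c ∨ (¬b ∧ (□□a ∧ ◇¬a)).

Satisfiable (open branch found)

1. c ∨ (¬b ∧ (□□a ∧ ◇¬a)), w0
2. c, w0   [∨-rule on 1 (branches; this branch)]
Accessibility: w0Rw0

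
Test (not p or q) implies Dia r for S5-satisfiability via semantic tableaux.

1. (not p or q) implies Dia r, u
2. Dia r, u
3. r, v
Accessibility: uRu, uRv, vRu, vRv

Yes, satisfiable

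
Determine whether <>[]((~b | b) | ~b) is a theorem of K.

No, not valid

Tableau for the negation ~<>[]((~b | b) | ~b):
1. ~<>[]((~b | b) | ~b), u
The negation has an open branch (countermodel exists).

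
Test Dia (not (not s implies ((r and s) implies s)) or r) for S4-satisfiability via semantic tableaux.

1. Dia (not (not s implies ((r and s) implies s)) or r), 0
2. not (not s implies ((r and s) implies s)) or r, 1
3. r, 1
Accessibility: 0R0, 0R1, 1R1

Satisfiable (open branch found)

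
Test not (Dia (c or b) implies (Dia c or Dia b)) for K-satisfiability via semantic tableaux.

No, unsatisfiable

1. not (Dia (c or b) implies (Dia c or Dia b)), u
2. Dia (c or b), u
3. not (Dia c or Dia b), u
4. not Dia c, u
5. not Dia b, u
6. c or b, v
7. not c, v
8. not b, v
9. b, v
Accessibility: uRv
Branch closes: b and not b both at v.
Every branch closes; the branch above is one of them.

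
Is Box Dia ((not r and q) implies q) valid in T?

Tableau for the negation not Box Dia ((not r and q) implies q):
1. not Box Dia ((not r and q) implies q), u
2. not Dia ((not r and q) implies q), v   [neg-Box-rule on 1: fresh world v, uRv]
3. not ((not r and q) implies q), v   [neg-Dia-rule on 2 via vRv]
4. not r and q, v   [neg-implies-rule on 3]
5. not q, v   [neg-implies-rule on 3]
6. not r, v   [and-rule on 4]
7. q, v   [and-rule on 4]
Accessibility: uRu, uRv, vRv
Branch closes: q and not q both at v.
All branches of the negation close; one closing branch shown above.

Yes, valid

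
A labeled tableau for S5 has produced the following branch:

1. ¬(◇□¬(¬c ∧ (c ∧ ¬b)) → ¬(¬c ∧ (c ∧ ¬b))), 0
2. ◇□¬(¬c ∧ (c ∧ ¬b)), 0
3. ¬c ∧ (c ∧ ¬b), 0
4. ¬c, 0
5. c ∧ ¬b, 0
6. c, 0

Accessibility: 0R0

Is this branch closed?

Both c and ¬c appear at 0.

Yes, closed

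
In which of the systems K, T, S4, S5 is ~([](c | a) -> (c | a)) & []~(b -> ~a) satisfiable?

T-tableau for the formula:
1. ~([](c | a) -> (c | a)) & []~(b -> ~a), u
2. ~([](c | a) -> (c | a)), u   [&-rule on 1]
3. []~(b -> ~a), u   [&-rule on 1]
4. [](c | a), u   [~->-rule on 2]
5. ~(c | a), u   [~->-rule on 2]
6. ~c, u   [~|-rule on 5]
7. ~a, u   [~|-rule on 5]
8. ~(b -> ~a), u   [[]-rule on 3 via uRu]
9. b, u   [~->-rule on 8]
10. a, u   [~->-rule on 8]
Accessibility: uRu
Branch closes: a and ~a both at u.
Every branch closes (one shown): unsatisfiable in T, hence also in S4, S5 (every S4/S5-frame is a T-frame).
K-tableau for the formula:
1. ~([](c | a) -> (c | a)) & []~(b -> ~a), u
2. ~([](c | a) -> (c | a)), u   [&-rule on 1]
3. []~(b -> ~a), u   [&-rule on 1]
4. [](c | a), u   [~->-rule on 2]
5. ~(c | a), u   [~->-rule on 2]
6. ~c, u   [~|-rule on 5]
7. ~a, u   [~|-rule on 5]
Complete open branch: satisfiable in K.

K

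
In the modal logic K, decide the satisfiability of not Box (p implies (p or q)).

No, unsatisfiable

1. not Box (p implies (p or q)), w0
2. not (p implies (p or q)), w1   [neg-Box-rule on 1: fresh world w1, w0Rw1]
3. p, w1   [neg-implies-rule on 2]
4. not (p or q), w1   [neg-implies-rule on 2]
5. not p, w1   [neg-or-rule on 4]
6. not q, w1   [neg-or-rule on 4]
Accessibility: w0Rw1
Branch closes: p and not p both at w1.
Every branch closes; the branch above is one of them.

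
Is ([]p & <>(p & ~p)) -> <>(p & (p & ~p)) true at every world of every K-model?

Valid in K

Tableau for the negation ~(([]p & <>(p & ~p)) -> <>(p & (p & ~p))):
1. ~(([]p & <>(p & ~p)) -> <>(p & (p & ~p))), 0
2. []p & <>(p & ~p), 0   [~->-rule on 1]
3. ~<>(p & (p & ~p)), 0   [~->-rule on 1]
4. []p, 0   [&-rule on 2]
5. <>(p & ~p), 0   [&-rule on 2]
6. p & ~p, 1   [<>-rule on 5: fresh world 1, 0R1]
7. p, 1   [&-rule on 6]
8. ~p, 1   [&-rule on 6]
Accessibility: 0R1
Branch closes: p and ~p both at 1.
All branches of the negation close; one closing branch shown above.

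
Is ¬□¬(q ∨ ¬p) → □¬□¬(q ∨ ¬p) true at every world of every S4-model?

Invalid (countermodel exists)

Tableau for the negation ¬(¬□¬(q ∨ ¬p) → □¬□¬(q ∨ ¬p)):
1. ¬(¬□¬(q ∨ ¬p) → □¬□¬(q ∨ ¬p)), w0
2. ¬□¬(q ∨ ¬p), w0
3. ¬□¬□¬(q ∨ ¬p), w0
4. q ∨ ¬p, w1
5. ¬p, w1
6. □¬(q ∨ ¬p), w2
7. ¬(q ∨ ¬p), w2
8. ¬q, w2
9. p, w2
Accessibility: w0Rw0, w0Rw1, w0Rw2, w1Rw1, w2Rw2
The negation has an open branch (countermodel exists).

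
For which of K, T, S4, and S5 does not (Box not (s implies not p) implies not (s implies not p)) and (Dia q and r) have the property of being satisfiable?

T-tableau for the formula:
1. not (Box not (s implies not p) implies not (s implies not p)) and (Dia q and r), 0
2. not (Box not (s implies not p) implies not (s implies not p)), 0   [and-rule on 1]
3. Dia q and r, 0   [and-rule on 1]
4. Box not (s implies not p), 0   [neg-implies-rule on 2]
5. s implies not p, 0   [neg-implies-rule on 2]
6. Dia q, 0   [and-rule on 3]
7. r, 0   [and-rule on 3]
8. not (s implies not p), 0   [Box-rule on 4 via 0R0]
9. s, 0   [neg-implies-rule on 8]
10. p, 0   [neg-implies-rule on 8]
11. not p, 0   [implies-rule on 5 (branches; this branch)]
Accessibility: 0R0
Branch closes: p and not p both at 0.
Every branch closes (one shown): unsatisfiable in T, hence also in S4, S5 (every S4/S5-frame is a T-frame).
K-tableau for the formula:
1. not (Box not (s implies not p) implies not (s implies not p)) and (Dia q and r), 0
2. not (Box not (s implies not p) implies not (s implies not p)), 0   [and-rule on 1]
3. Dia q and r, 0   [and-rule on 1]
4. Box not (s implies not p), 0   [neg-implies-rule on 2]
5. s implies not p, 0   [neg-implies-rule on 2]
6. Dia q, 0   [and-rule on 3]
7. r, 0   [and-rule on 3]
8. not p, 0   [implies-rule on 5 (branches; this branch)]
9. q, 1   [Dia-rule on 6: fresh world 1, 0R1]
10. not (s implies not p), 1   [Box-rule on 4 via 0R1]
11. s, 1   [neg-implies-rule on 10]
12. p, 1   [neg-implies-rule on 10]
Accessibility: 0R1
Complete open branch: satisfiable in K.

K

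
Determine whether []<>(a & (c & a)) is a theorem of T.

No, not valid

Tableau for the negation ~[]<>(a & (c & a)):
1. ~[]<>(a & (c & a)), 0
2. ~<>(a & (c & a)), 1
3. ~(a & (c & a)), 1
4. ~(c & a), 1
5. ~a, 1
Accessibility: 0R0, 0R1, 1R1
The negation has an open branch (countermodel exists).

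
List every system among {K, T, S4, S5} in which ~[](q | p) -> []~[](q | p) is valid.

S5

S5-tableau for the negation ~(~[](q | p) -> []~[](q | p)):
1. ~(~[](q | p) -> []~[](q | p)), 0
2. ~[](q | p), 0
3. ~[]~[](q | p), 0
4. ~(q | p), 1
5. ~q, 1
6. ~p, 1
7. [](q | p), 2
8. q | p, 0
9. q | p, 1
10. q | p, 2
11. p, 0
12. p, 1
Accessibility: 0R0, 0R1, 0R2, 1R0, 1R1, 1R2, 2R0, 2R1, 2R2
Branch closes: p and ~p both at 1.
Every branch closes (one shown): valid in S5.
S4-tableau for the negation ~(~[](q | p) -> []~[](q | p)):
1. ~(~[](q | p) -> []~[](q | p)), 0
2. ~[](q | p), 0
3. ~[]~[](q | p), 0
4. ~(q | p), 1
5. ~q, 1
6. ~p, 1
7. [](q | p), 2
8. q | p, 2
9. p, 2
Accessibility: 0R0, 0R1, 0R2, 1R1, 2R2
Complete open branch: countermodel on an S4-frame, so not valid in S4, nor in K, T (the same frame is also a K-frame and a T-frame).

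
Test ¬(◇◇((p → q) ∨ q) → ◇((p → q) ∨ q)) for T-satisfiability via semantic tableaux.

Satisfiable

1. ¬(◇◇((p → q) ∨ q) → ◇((p → q) ∨ q)), u
2. ◇◇((p → q) ∨ q), u
3. ¬◇((p → q) ∨ q), u
4. ¬((p → q) ∨ q), u
5. ¬(p → q), u
6. ¬q, u
7. p, u
8. ◇((p → q) ∨ q), v
9. ¬((p → q) ∨ q), v
10. ¬(p → q), v
11. ¬q, v
12. p, v
13. (p → q) ∨ q, w
14. q, w
Accessibility: uRu, uRv, vRv, vRw, wRw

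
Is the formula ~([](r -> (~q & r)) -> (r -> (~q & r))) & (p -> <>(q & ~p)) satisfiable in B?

1. ~([](r -> (~q & r)) -> (r -> (~q & r))) & (p -> <>(q & ~p)), u
2. ~([](r -> (~q & r)) -> (r -> (~q & r))), u
3. p -> <>(q & ~p), u
4. [](r -> (~q & r)), u
5. ~(r -> (~q & r)), u
6. r, u
7. ~(~q & r), u
8. r -> (~q & r), u
9. <>(q & ~p), u
10. q, u
11. ~q & r, u
12. ~q, u
Accessibility: uRu
Branch closes: q and ~q both at u.
All branches of the tableau close; one closing branch shown above.

Unsatisfiable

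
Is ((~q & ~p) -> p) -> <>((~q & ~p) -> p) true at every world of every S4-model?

Tableau for the negation ~(((~q & ~p) -> p) -> <>((~q & ~p) -> p)):
1. ~(((~q & ~p) -> p) -> <>((~q & ~p) -> p)), 0
2. (~q & ~p) -> p, 0
3. ~<>((~q & ~p) -> p), 0
4. ~((~q & ~p) -> p), 0
5. ~q & ~p, 0
6. ~p, 0
7. ~q, 0
8. ~(~q & ~p), 0
9. p, 0
Accessibility: 0R0
Branch closes: p and ~p both at 0.
Every branch of the negation's tableau closes; the branch above is one of them.

Valid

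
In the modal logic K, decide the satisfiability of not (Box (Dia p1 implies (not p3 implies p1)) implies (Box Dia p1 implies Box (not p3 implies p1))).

Unsatisfiable (every branch closes)

1. not (Box (Dia p1 implies (not p3 implies p1)) implies (Box Dia p1 implies Box (not p3 implies p1))), w0
2. Box (Dia p1 implies (not p3 implies p1)), w0
3. not (Box Dia p1 implies Box (not p3 implies p1)), w0
4. Box Dia p1, w0
5. not Box (not p3 implies p1), w0
6. not (not p3 implies p1), w1
7. not p3, w1
8. not p1, w1
9. Dia p1 implies (not p3 implies p1), w1
10. Dia p1, w1
11. not Dia p1, w1
12. p1, w2
13. not p1, w2
Accessibility: w0Rw1, w1Rw2
Branch closes: p1 and not p1 both at w2.
Every branch closes; the branch above is one of them.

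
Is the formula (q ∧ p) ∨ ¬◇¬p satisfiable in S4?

1. (q ∧ p) ∨ ¬◇¬p, 0
2. ¬◇¬p, 0   [∨-rule on 1 (branches; this branch)]
3. p, 0   [¬◇-rule on 2 via 0R0]
Accessibility: 0R0

Yes, satisfiable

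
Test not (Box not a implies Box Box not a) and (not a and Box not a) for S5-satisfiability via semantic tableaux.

1. not (Box not a implies Box Box not a) and (not a and Box not a), w0
2. not (Box not a implies Box Box not a), w0
3. not a and Box not a, w0
4. Box not a, w0
5. not Box Box not a, w0
6. not a, w0
7. not Box not a, w1
8. not a, w1
9. a, w2
10. not a, w2
Accessibility: w0Rw0, w0Rw1, w0Rw2, w1Rw0, w1Rw1, w1Rw2, w2Rw0, w2Rw1, w2Rw2
Branch closes: a and not a both at w2.
Every branch closes; the branch above is one of them.

No, unsatisfiable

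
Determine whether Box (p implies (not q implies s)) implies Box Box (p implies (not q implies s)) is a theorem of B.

Tableau for the negation not (Box (p implies (not q implies s)) implies Box Box (p implies (not q implies s))):
1. not (Box (p implies (not q implies s)) implies Box Box (p implies (not q implies s))), 0
2. Box (p implies (not q implies s)), 0
3. not Box Box (p implies (not q implies s)), 0
4. p implies (not q implies s), 0
5. not q implies s, 0
6. s, 0
7. not Box (p implies (not q implies s)), 1
8. p implies (not q implies s), 1
9. not q implies s, 1
10. s, 1
11. not (p implies (not q implies s)), 2
12. p, 2
13. not (not q implies s), 2
14. not q, 2
15. not s, 2
Accessibility: 0R0, 0R1, 1R0, 1R1, 1R2, 2R1, 2R2
The negation has an open branch (countermodel exists).

No, not valid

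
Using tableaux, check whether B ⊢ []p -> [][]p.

Invalid (countermodel exists)

Tableau for the negation ~([]p -> [][]p):
1. ~([]p -> [][]p), w0
2. []p, w0
3. ~[][]p, w0
4. p, w0
5. ~[]p, w1
6. p, w1
7. ~p, w2
Accessibility: w0Rw0, w0Rw1, w1Rw0, w1Rw1, w1Rw2, w2Rw1, w2Rw2
The negation has an open branch (countermodel exists).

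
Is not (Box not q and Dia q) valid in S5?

Tableau for the negation Box not q and Dia q:
1. Box not q and Dia q, w0
2. Box not q, w0   [and-rule on 1]
3. Dia q, w0   [and-rule on 1]
4. not q, w0   [Box-rule on 2 via w0Rw0]
5. q, w1   [Dia-rule on 3: fresh world w1, w0Rw1]
6. not q, w1   [Box-rule on 2 via w0Rw1]
Accessibility: w0Rw0, w0Rw1, w1Rw0, w1Rw1
Branch closes: q and not q both at w1.
Every branch of the negation's tableau closes; the branch above is one of them.

Valid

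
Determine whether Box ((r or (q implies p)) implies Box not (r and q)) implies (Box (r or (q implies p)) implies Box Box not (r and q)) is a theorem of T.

Tableau for the negation not (Box ((r or (q implies p)) implies Box not (r and q)) implies (Box (r or (q implies p)) implies Box Box not (r and q))):
1. not (Box ((r or (q implies p)) implies Box not (r and q)) implies (Box (r or (q implies p)) implies Box Box not (r and q))), u
2. Box ((r or (q implies p)) implies Box not (r and q)), u
3. not (Box (r or (q implies p)) implies Box Box not (r and q)), u
4. Box (r or (q implies p)), u
5. not Box Box not (r and q), u
6. (r or (q implies p)) implies Box not (r and q), u
7. r or (q implies p), u
8. Box not (r and q), u
9. not (r and q), u
10. q implies p, u
11. not q, u
12. p, u
13. not Box not (r and q), v
14. (r or (q implies p)) implies Box not (r and q), v
15. r or (q implies p), v
16. not (r and q), v
17. Box not (r and q), v
18. q implies p, v
19. not q, v
20. p, v
21. r and q, w
22. r, w
23. q, w
24. not (r and q), w
25. not q, w
Accessibility: uRu, uRv, vRv, vRw, wRw
Branch closes: q and not q both at w.
All branches of the negation close; one closing branch shown above.

Valid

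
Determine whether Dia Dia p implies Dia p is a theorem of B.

Tableau for the negation not (Dia Dia p implies Dia p):
1. not (Dia Dia p implies Dia p), 0
2. Dia Dia p, 0   [neg-implies-rule on 1]
3. not Dia p, 0   [neg-implies-rule on 1]
4. not p, 0   [neg-Dia-rule on 3 via 0R0]
5. Dia p, 1   [Dia-rule on 2: fresh world 1, 0R1]
6. not p, 1   [neg-Dia-rule on 3 via 0R1]
7. p, 2   [Dia-rule on 5: fresh world 2, 1R2]
Accessibility: 0R0, 0R1, 1R0, 1R1, 1R2, 2R1, 2R2
The negation has an open branch (countermodel exists).

Invalid (countermodel exists)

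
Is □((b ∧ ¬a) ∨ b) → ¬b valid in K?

Tableau for the negation ¬(□((b ∧ ¬a) ∨ b) → ¬b):
1. ¬(□((b ∧ ¬a) ∨ b) → ¬b), w0
2. □((b ∧ ¬a) ∨ b), w0
3. b, w0
The negation has an open branch (countermodel exists).

No, not valid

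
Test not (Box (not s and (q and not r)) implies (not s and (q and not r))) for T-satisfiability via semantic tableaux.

1. not (Box (not s and (q and not r)) implies (not s and (q and not r))), 0
2. Box (not s and (q and not r)), 0
3. not (not s and (q and not r)), 0
4. not s and (q and not r), 0
5. not s, 0
6. q and not r, 0
7. q, 0
8. not r, 0
9. not (q and not r), 0
10. r, 0
Accessibility: 0R0
Branch closes: r and not r both at 0.
Every branch closes; the branch above is one of them.

No, unsatisfiable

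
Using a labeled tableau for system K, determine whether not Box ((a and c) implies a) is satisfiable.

1. not Box ((a and c) implies a), w0
2. not ((a and c) implies a), w1   [neg-Box-rule on 1: fresh world w1, w0Rw1]
3. a and c, w1   [neg-implies-rule on 2]
4. not a, w1   [neg-implies-rule on 2]
5. a, w1   [and-rule on 3]
6. c, w1   [and-rule on 3]
Accessibility: w0Rw1
Branch closes: a and not a both at w1.
(One branch shown.) All branches close.

No, unsatisfiable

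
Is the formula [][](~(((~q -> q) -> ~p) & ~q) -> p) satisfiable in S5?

1. [][](~(((~q -> q) -> ~p) & ~q) -> p), 0
2. [](~(((~q -> q) -> ~p) & ~q) -> p), 0   [[]-rule on 1 via 0R0]
3. ~(((~q -> q) -> ~p) & ~q) -> p, 0   [[]-rule on 2 via 0R0]
4. p, 0   [->-rule on 3 (branches; this branch)]
Accessibility: 0R0

Satisfiable (open branch found)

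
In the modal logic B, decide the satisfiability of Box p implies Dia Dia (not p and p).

Satisfiable (open branch found)

1. Box p implies Dia Dia (not p and p), u
2. not Box p, u   [implies-rule on 1 (branches; this branch)]
3. not p, v   [neg-Box-rule on 2: fresh world v, uRv]
Accessibility: uRu, uRv, vRu, vRv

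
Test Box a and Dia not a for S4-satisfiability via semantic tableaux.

1. Box a and Dia not a, 0
2. Box a, 0
3. Dia not a, 0
4. a, 0
5. not a, 1
6. a, 1
Accessibility: 0R0, 0R1, 1R1
Branch closes: a and not a both at 1.
(One branch shown.) All branches close.

No, unsatisfiable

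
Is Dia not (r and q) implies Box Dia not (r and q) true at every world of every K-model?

Not valid

Tableau for the negation not (Dia not (r and q) implies Box Dia not (r and q)):
1. not (Dia not (r and q) implies Box Dia not (r and q)), w0
2. Dia not (r and q), w0
3. not Box Dia not (r and q), w0
4. not (r and q), w1
5. not q, w1
6. not Dia not (r and q), w2
Accessibility: w0Rw1, w0Rw2
The negation has an open branch (countermodel exists).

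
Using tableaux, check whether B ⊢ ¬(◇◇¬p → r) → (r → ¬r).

Tableau for the negation ¬(¬(◇◇¬p → r) → (r → ¬r)):
1. ¬(¬(◇◇¬p → r) → (r → ¬r)), u
2. ¬(◇◇¬p → r), u   [¬→-rule on 1]
3. ¬(r → ¬r), u   [¬→-rule on 1]
4. ◇◇¬p, u   [¬→-rule on 2]
5. ¬r, u   [¬→-rule on 2]
6. r, u   [¬→-rule on 3]
Accessibility: uRu
Branch closes: r and ¬r both at u.
All branches of the negation close; one closing branch shown above.

Valid in B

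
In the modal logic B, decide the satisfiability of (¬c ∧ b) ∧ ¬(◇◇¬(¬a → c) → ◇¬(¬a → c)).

Satisfiable (open branch found)

1. (¬c ∧ b) ∧ ¬(◇◇¬(¬a → c) → ◇¬(¬a → c)), 0
2. ¬c ∧ b, 0   [∧-rule on 1]
3. ¬(◇◇¬(¬a → c) → ◇¬(¬a → c)), 0   [∧-rule on 1]
4. ¬c, 0   [∧-rule on 2]
5. b, 0   [∧-rule on 2]
6. ◇◇¬(¬a → c), 0   [¬→-rule on 3]
7. ¬◇¬(¬a → c), 0   [¬→-rule on 3]
8. ¬a → c, 0   [¬◇-rule on 7 via 0R0]
9. a, 0   [→-rule on 8 (branches; this branch)]
10. ◇¬(¬a → c), 1   [◇-rule on 6: fresh world 1, 0R1]
11. ¬a → c, 1   [¬◇-rule on 7 via 0R1]
12. c, 1   [→-rule on 11 (branches; this branch)]
13. ¬(¬a → c), 2   [◇-rule on 10: fresh world 2, 1R2]
14. ¬a, 2   [¬→-rule on 13]
15. ¬c, 2   [¬→-rule on 13]
Accessibility: 0R0, 0R1, 1R0, 1R1, 1R2, 2R1, 2R2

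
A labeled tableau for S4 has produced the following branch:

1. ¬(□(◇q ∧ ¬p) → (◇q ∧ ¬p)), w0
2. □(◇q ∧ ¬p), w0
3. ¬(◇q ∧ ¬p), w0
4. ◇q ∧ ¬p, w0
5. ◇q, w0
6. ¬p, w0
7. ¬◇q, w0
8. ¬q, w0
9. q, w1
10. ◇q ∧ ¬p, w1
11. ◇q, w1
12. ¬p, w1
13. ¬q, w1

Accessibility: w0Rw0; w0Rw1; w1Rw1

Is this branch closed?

Yes, closed

Both q and ¬q appear at w1.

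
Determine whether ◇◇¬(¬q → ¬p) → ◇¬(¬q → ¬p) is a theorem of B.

Tableau for the negation ¬(◇◇¬(¬q → ¬p) → ◇¬(¬q → ¬p)):
1. ¬(◇◇¬(¬q → ¬p) → ◇¬(¬q → ¬p)), 0
2. ◇◇¬(¬q → ¬p), 0
3. ¬◇¬(¬q → ¬p), 0
4. ¬q → ¬p, 0
5. ¬p, 0
6. ◇¬(¬q → ¬p), 1
7. ¬q → ¬p, 1
8. ¬p, 1
9. ¬(¬q → ¬p), 2
10. ¬q, 2
11. p, 2
Accessibility: 0R0, 0R1, 1R0, 1R1, 1R2, 2R1, 2R2
The negation has an open branch (countermodel exists).

Invalid (countermodel exists)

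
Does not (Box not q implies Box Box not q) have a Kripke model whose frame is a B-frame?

1. not (Box not q implies Box Box not q), w0
2. Box not q, w0
3. not Box Box not q, w0
4. not q, w0
5. not Box not q, w1
6. not q, w1
7. q, w2
Accessibility: w0Rw0, w0Rw1, w1Rw0, w1Rw1, w1Rw2, w2Rw1, w2Rw2

Yes, satisfiable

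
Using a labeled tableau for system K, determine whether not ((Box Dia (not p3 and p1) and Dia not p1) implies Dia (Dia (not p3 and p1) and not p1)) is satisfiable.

1. not ((Box Dia (not p3 and p1) and Dia not p1) implies Dia (Dia (not p3 and p1) and not p1)), u
2. Box Dia (not p3 and p1) and Dia not p1, u   [neg-implies-rule on 1]
3. not Dia (Dia (not p3 and p1) and not p1), u   [neg-implies-rule on 1]
4. Box Dia (not p3 and p1), u   [and-rule on 2]
5. Dia not p1, u   [and-rule on 2]
6. not p1, v   [Dia-rule on 5: fresh world v, uRv]
7. not (Dia (not p3 and p1) and not p1), v   [neg-Dia-rule on 3 via uRv]
8. Dia (not p3 and p1), v   [Box-rule on 4 via uRv]
9. not Dia (not p3 and p1), v   [neg-and-rule on 7 (branches; this branch)]
10. not p3 and p1, w   [Dia-rule on 8: fresh world w, vRw]
11. not p3, w   [and-rule on 10]
12. p1, w   [and-rule on 10]
13. not (not p3 and p1), w   [neg-Dia-rule on 9 via vRw]
14. not p1, w   [neg-and-rule on 13 (branches; this branch)]
Accessibility: uRv, vRw
Branch closes: p1 and not p1 both at w.
All branches of the tableau close; one closing branch shown above.

Unsatisfiable (every branch closes)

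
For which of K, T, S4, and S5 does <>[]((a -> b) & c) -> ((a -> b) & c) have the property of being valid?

S5-tableau for the negation ~(<>[]((a -> b) & c) -> ((a -> b) & c)):
1. ~(<>[]((a -> b) & c) -> ((a -> b) & c)), u
2. <>[]((a -> b) & c), u   [~->-rule on 1]
3. ~((a -> b) & c), u   [~->-rule on 1]
4. ~(a -> b), u   [~&-rule on 3 (branches; this branch)]
5. a, u   [~->-rule on 4]
6. ~b, u   [~->-rule on 4]
7. []((a -> b) & c), v   [<>-rule on 2: fresh world v, uRv]
8. (a -> b) & c, u   [[]-rule on 7 via vRu]
9. a -> b, u   [&-rule on 8]
10. c, u   [&-rule on 8]
11. (a -> b) & c, v   [[]-rule on 7 via vRv]
12. a -> b, v   [&-rule on 11]
13. c, v   [&-rule on 11]
14. b, u   [->-rule on 9 (branches; this branch)]
Accessibility: uRu, uRv, vRu, vRv
Branch closes: b and ~b both at u.
Every branch closes (one shown): valid in S5.
S4-tableau for the negation ~(<>[]((a -> b) & c) -> ((a -> b) & c)):
1. ~(<>[]((a -> b) & c) -> ((a -> b) & c)), u
2. <>[]((a -> b) & c), u   [~->-rule on 1]
3. ~((a -> b) & c), u   [~->-rule on 1]
4. ~c, u   [~&-rule on 3 (branches; this branch)]
5. []((a -> b) & c), v   [<>-rule on 2: fresh world v, uRv]
6. (a -> b) & c, v   [[]-rule on 5 via vRv]
7. a -> b, v   [&-rule on 6]
8. c, v   [&-rule on 6]
9. b, v   [->-rule on 7 (branches; this branch)]
Accessibility: uRu, uRv, vRv
Complete open branch: countermodel on an S4-frame, so not valid in S4, nor in K, T (the same frame is also a K-frame and a T-frame).

S5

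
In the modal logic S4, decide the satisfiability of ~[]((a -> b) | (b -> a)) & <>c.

1. ~[]((a -> b) | (b -> a)) & <>c, u
2. ~[]((a -> b) | (b -> a)), u
3. <>c, u
4. ~((a -> b) | (b -> a)), v
5. ~(a -> b), v
6. ~(b -> a), v
7. a, v
8. ~b, v
9. b, v
10. ~a, v
Accessibility: uRu, uRv, vRv
Branch closes: b and ~b both at v.
(One branch shown.) All branches close.

Unsatisfiable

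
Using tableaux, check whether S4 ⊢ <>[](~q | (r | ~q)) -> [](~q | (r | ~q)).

Tableau for the negation ~(<>[](~q | (r | ~q)) -> [](~q | (r | ~q))):
1. ~(<>[](~q | (r | ~q)) -> [](~q | (r | ~q))), w0
2. <>[](~q | (r | ~q)), w0   [~->-rule on 1]
3. ~[](~q | (r | ~q)), w0   [~->-rule on 1]
4. [](~q | (r | ~q)), w1   [<>-rule on 2: fresh world w1, w0Rw1]
5. ~q | (r | ~q), w1   [[]-rule on 4 via w1Rw1]
6. r | ~q, w1   [|-rule on 5 (branches; this branch)]
7. ~q, w1   [|-rule on 6 (branches; this branch)]
8. ~(~q | (r | ~q)), w2   [~[]-rule on 3: fresh world w2, w0Rw2]
9. q, w2   [~|-rule on 8]
10. ~(r | ~q), w2   [~|-rule on 8]
11. ~r, w2   [~|-rule on 10]
Accessibility: w0Rw0, w0Rw1, w0Rw2, w1Rw1, w2Rw2
The negation has an open branch (countermodel exists).

Not valid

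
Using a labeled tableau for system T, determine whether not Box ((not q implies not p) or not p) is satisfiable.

Satisfiable (open branch found)

1. not Box ((not q implies not p) or not p), 0
2. not ((not q implies not p) or not p), 1   [neg-Box-rule on 1: fresh world 1, 0R1]
3. not (not q implies not p), 1   [neg-or-rule on 2]
4. p, 1   [neg-or-rule on 2]
5. not q, 1   [neg-implies-rule on 3]
Accessibility: 0R0, 0R1, 1R1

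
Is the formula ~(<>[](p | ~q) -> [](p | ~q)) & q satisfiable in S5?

1. ~(<>[](p | ~q) -> [](p | ~q)) & q, w0
2. ~(<>[](p | ~q) -> [](p | ~q)), w0
3. q, w0
4. <>[](p | ~q), w0
5. ~[](p | ~q), w0
6. [](p | ~q), w1
7. p | ~q, w0
8. p | ~q, w1
9. p, w0
10. ~q, w1
11. ~(p | ~q), w2
12. ~p, w2
13. q, w2
14. p | ~q, w2
15. ~q, w2
Accessibility: w0Rw0, w0Rw1, w0Rw2, w1Rw0, w1Rw1, w1Rw2, w2Rw0, w2Rw1, w2Rw2
Branch closes: q and ~q both at w2.
(One branch shown.) All branches close.

No, unsatisfiable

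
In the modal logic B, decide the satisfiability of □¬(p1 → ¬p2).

Yes, satisfiable

1. □¬(p1 → ¬p2), u
2. ¬(p1 → ¬p2), u
3. p1, u
4. p2, u
Accessibility: uRu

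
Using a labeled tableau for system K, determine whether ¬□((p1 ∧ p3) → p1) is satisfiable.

No, unsatisfiable

1. ¬□((p1 ∧ p3) → p1), u
2. ¬((p1 ∧ p3) → p1), v
3. p1 ∧ p3, v
4. ¬p1, v
5. p1, v
6. p3, v
Accessibility: uRv
Branch closes: p1 and ¬p1 both at v.
(One branch shown.) All branches close.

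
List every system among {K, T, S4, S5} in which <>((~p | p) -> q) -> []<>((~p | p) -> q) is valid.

S5

S5-tableau for the negation ~(<>((~p | p) -> q) -> []<>((~p | p) -> q)):
1. ~(<>((~p | p) -> q) -> []<>((~p | p) -> q)), 0
2. <>((~p | p) -> q), 0   [~->-rule on 1]
3. ~[]<>((~p | p) -> q), 0   [~->-rule on 1]
4. (~p | p) -> q, 1   [<>-rule on 2: fresh world 1, 0R1]
5. q, 1   [->-rule on 4 (branches; this branch)]
6. ~<>((~p | p) -> q), 2   [~[]-rule on 3: fresh world 2, 0R2]
7. ~((~p | p) -> q), 0   [~<>-rule on 6 via 2R0]
8. ~p | p, 0   [~->-rule on 7]
9. ~q, 0   [~->-rule on 7]
10. ~((~p | p) -> q), 1   [~<>-rule on 6 via 2R1]
11. ~p | p, 1   [~->-rule on 10]
12. ~q, 1   [~->-rule on 10]
Accessibility: 0R0, 0R1, 0R2, 1R0, 1R1, 1R2, 2R0, 2R1, 2R2
Branch closes: q and ~q both at 1.
Every branch closes (one shown): valid in S5.
S4-tableau for the negation ~(<>((~p | p) -> q) -> []<>((~p | p) -> q)):
1. ~(<>((~p | p) -> q) -> []<>((~p | p) -> q)), 0
2. <>((~p | p) -> q), 0   [~->-rule on 1]
3. ~[]<>((~p | p) -> q), 0   [~->-rule on 1]
4. (~p | p) -> q, 1   [<>-rule on 2: fresh world 1, 0R1]
5. q, 1   [->-rule on 4 (branches; this branch)]
6. ~<>((~p | p) -> q), 2   [~[]-rule on 3: fresh world 2, 0R2]
7. ~((~p | p) -> q), 2   [~<>-rule on 6 via 2R2]
8. ~p | p, 2   [~->-rule on 7]
9. ~q, 2   [~->-rule on 7]
10. p, 2   [|-rule on 8 (branches; this branch)]
Accessibility: 0R0, 0R1, 0R2, 1R1, 2R2
Complete open branch: countermodel on an S4-frame, so not valid in S4, nor in K, T (the same frame is also a K-frame and a T-frame).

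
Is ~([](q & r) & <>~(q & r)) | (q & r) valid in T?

Valid in T

Tableau for the negation ~(~([](q & r) & <>~(q & r)) | (q & r)):
1. ~(~([](q & r) & <>~(q & r)) | (q & r)), u
2. [](q & r) & <>~(q & r), u
3. ~(q & r), u
4. [](q & r), u
5. <>~(q & r), u
6. q & r, u
7. q, u
8. r, u
9. ~r, u
Accessibility: uRu
Branch closes: r and ~r both at u.
Every branch of the negation's tableau closes; the branch above is one of them.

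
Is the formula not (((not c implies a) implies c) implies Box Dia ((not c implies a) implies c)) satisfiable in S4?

1. not (((not c implies a) implies c) implies Box Dia ((not c implies a) implies c)), 0
2. (not c implies a) implies c, 0   [neg-implies-rule on 1]
3. not Box Dia ((not c implies a) implies c), 0   [neg-implies-rule on 1]
4. c, 0   [implies-rule on 2 (branches; this branch)]
5. not Dia ((not c implies a) implies c), 1   [neg-Box-rule on 3: fresh world 1, 0R1]
6. not ((not c implies a) implies c), 1   [neg-Dia-rule on 5 via 1R1]
7. not c implies a, 1   [neg-implies-rule on 6]
8. not c, 1   [neg-implies-rule on 6]
9. a, 1   [implies-rule on 7 (branches; this branch)]
Accessibility: 0R0, 0R1, 1R1

Satisfiable (open branch found)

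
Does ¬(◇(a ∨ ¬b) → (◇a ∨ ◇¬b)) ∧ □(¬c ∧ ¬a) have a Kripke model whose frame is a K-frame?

Unsatisfiable (every branch closes)

1. ¬(◇(a ∨ ¬b) → (◇a ∨ ◇¬b)) ∧ □(¬c ∧ ¬a), 0
2. ¬(◇(a ∨ ¬b) → (◇a ∨ ◇¬b)), 0
3. □(¬c ∧ ¬a), 0
4. ◇(a ∨ ¬b), 0
5. ¬(◇a ∨ ◇¬b), 0
6. ¬◇a, 0
7. ¬◇¬b, 0
8. a ∨ ¬b, 1
9. ¬c ∧ ¬a, 1
10. ¬c, 1
11. ¬a, 1
12. b, 1
13. ¬b, 1
Accessibility: 0R1
Branch closes: b and ¬b both at 1.
Every branch closes; the branch above is one of them.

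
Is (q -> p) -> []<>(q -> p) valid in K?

Tableau for the negation ~((q -> p) -> []<>(q -> p)):
1. ~((q -> p) -> []<>(q -> p)), u
2. q -> p, u   [~->-rule on 1]
3. ~[]<>(q -> p), u   [~->-rule on 1]
4. p, u   [->-rule on 2 (branches; this branch)]
5. ~<>(q -> p), v   [~[]-rule on 3: fresh world v, uRv]
Accessibility: uRv
The negation has an open branch (countermodel exists).

Not valid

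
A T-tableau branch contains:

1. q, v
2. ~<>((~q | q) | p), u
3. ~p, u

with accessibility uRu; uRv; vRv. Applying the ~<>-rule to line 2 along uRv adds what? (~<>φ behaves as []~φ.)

~((~q | q) | p), v

~<>φ behaves as []~φ: propagate the negated body to each accessible world.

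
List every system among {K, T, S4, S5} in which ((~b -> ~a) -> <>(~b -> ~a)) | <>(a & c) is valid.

K-tableau for the negation ~(((~b -> ~a) -> <>(~b -> ~a)) | <>(a & c)):
1. ~(((~b -> ~a) -> <>(~b -> ~a)) | <>(a & c)), w0
2. ~((~b -> ~a) -> <>(~b -> ~a)), w0
3. ~<>(a & c), w0
4. ~b -> ~a, w0
5. ~<>(~b -> ~a), w0
6. ~a, w0
Complete open branch: countermodel on a K-frame, so not valid in K.
T-tableau for the negation ~(((~b -> ~a) -> <>(~b -> ~a)) | <>(a & c)):
1. ~(((~b -> ~a) -> <>(~b -> ~a)) | <>(a & c)), w0
2. ~((~b -> ~a) -> <>(~b -> ~a)), w0
3. ~<>(a & c), w0
4. ~b -> ~a, w0
5. ~<>(~b -> ~a), w0
6. ~(a & c), w0
7. ~(~b -> ~a), w0
8. ~b, w0
9. a, w0
10. ~a, w0
Accessibility: w0Rw0
Branch closes: a and ~a both at w0.
Every branch closes (one shown): valid in T, hence also in S4, S5 (every theorem of T is a theorem of S4 and S5).

T, S4, S5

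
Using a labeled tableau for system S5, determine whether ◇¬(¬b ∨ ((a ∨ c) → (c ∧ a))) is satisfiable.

Satisfiable (open branch found)

1. ◇¬(¬b ∨ ((a ∨ c) → (c ∧ a))), w0
2. ¬(¬b ∨ ((a ∨ c) → (c ∧ a))), w1
3. b, w1
4. ¬((a ∨ c) → (c ∧ a)), w1
5. a ∨ c, w1
6. ¬(c ∧ a), w1
7. c, w1
8. ¬a, w1
Accessibility: w0Rw0, w0Rw1, w1Rw0, w1Rw1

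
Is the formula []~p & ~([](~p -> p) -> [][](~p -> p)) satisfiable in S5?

1. []~p & ~([](~p -> p) -> [][](~p -> p)), u
2. []~p, u   [&-rule on 1]
3. ~([](~p -> p) -> [][](~p -> p)), u   [&-rule on 1]
4. [](~p -> p), u   [~->-rule on 3]
5. ~[][](~p -> p), u   [~->-rule on 3]
6. ~p, u   [[]-rule on 2 via uRu]
7. ~p -> p, u   [[]-rule on 4 via uRu]
8. p, u   [->-rule on 7 (branches; this branch)]
Accessibility: uRu
Branch closes: p and ~p both at u.
All branches of the tableau close; one closing branch shown above.

Unsatisfiable (every branch closes)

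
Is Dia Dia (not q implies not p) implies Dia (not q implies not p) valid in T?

Tableau for the negation not (Dia Dia (not q implies not p) implies Dia (not q implies not p)):
1. not (Dia Dia (not q implies not p) implies Dia (not q implies not p)), w0
2. Dia Dia (not q implies not p), w0   [neg-implies-rule on 1]
3. not Dia (not q implies not p), w0   [neg-implies-rule on 1]
4. not (not q implies not p), w0   [neg-Dia-rule on 3 via w0Rw0]
5. not q, w0   [neg-implies-rule on 4]
6. p, w0   [neg-implies-rule on 4]
7. Dia (not q implies not p), w1   [Dia-rule on 2: fresh world w1, w0Rw1]
8. not (not q implies not p), w1   [neg-Dia-rule on 3 via w0Rw1]
9. not q, w1   [neg-implies-rule on 8]
10. p, w1   [neg-implies-rule on 8]
11. not q implies not p, w2   [Dia-rule on 7: fresh world w2, w1Rw2]
12. not p, w2   [implies-rule on 11 (branches; this branch)]
Accessibility: w0Rw0, w0Rw1, w1Rw1, w1Rw2, w2Rw2
The negation has an open branch (countermodel exists).

Not valid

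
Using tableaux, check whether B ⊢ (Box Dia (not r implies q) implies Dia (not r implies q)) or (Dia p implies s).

Yes, valid

Tableau for the negation not ((Box Dia (not r implies q) implies Dia (not r implies q)) or (Dia p implies s)):
1. not ((Box Dia (not r implies q) implies Dia (not r implies q)) or (Dia p implies s)), 0
2. not (Box Dia (not r implies q) implies Dia (not r implies q)), 0   [neg-or-rule on 1]
3. not (Dia p implies s), 0   [neg-or-rule on 1]
4. Box Dia (not r implies q), 0   [neg-implies-rule on 2]
5. not Dia (not r implies q), 0   [neg-implies-rule on 2]
6. Dia p, 0   [neg-implies-rule on 3]
7. not s, 0   [neg-implies-rule on 3]
8. Dia (not r implies q), 0   [Box-rule on 4 via 0R0]
9. not (not r implies q), 0   [neg-Dia-rule on 5 via 0R0]
10. not r, 0   [neg-implies-rule on 9]
11. not q, 0   [neg-implies-rule on 9]
12. p, 1   [Dia-rule on 6: fresh world 1, 0R1]
13. Dia (not r implies q), 1   [Box-rule on 4 via 0R1]
14. not (not r implies q), 1   [neg-Dia-rule on 5 via 0R1]
15. not r, 1   [neg-implies-rule on 14]
16. not q, 1   [neg-implies-rule on 14]
17. not r implies q, 2   [Dia-rule on 8: fresh world 2, 0R2]
18. Dia (not r implies q), 2   [Box-rule on 4 via 0R2]
19. not (not r implies q), 2   [neg-Dia-rule on 5 via 0R2]
20. not r, 2   [neg-implies-rule on 19]
21. not q, 2   [neg-implies-rule on 19]
22. q, 2   [implies-rule on 17 (branches; this branch)]
Accessibility: 0R0, 0R1, 0R2, 1R0, 1R1, 2R0, 2R2
Branch closes: q and not q both at 2.
Every branch of the negation's tableau closes; the branch above is one of them.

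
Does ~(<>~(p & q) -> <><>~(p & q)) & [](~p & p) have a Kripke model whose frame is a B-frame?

1. ~(<>~(p & q) -> <><>~(p & q)) & [](~p & p), w0
2. ~(<>~(p & q) -> <><>~(p & q)), w0
3. [](~p & p), w0
4. <>~(p & q), w0
5. ~<><>~(p & q), w0
6. ~p & p, w0
7. ~p, w0
8. p, w0
Accessibility: w0Rw0
Branch closes: p and ~p both at w0.
(One branch shown.) All branches close.

Unsatisfiable (every branch closes)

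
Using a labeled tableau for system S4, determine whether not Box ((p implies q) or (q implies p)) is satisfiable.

1. not Box ((p implies q) or (q implies p)), w0
2. not ((p implies q) or (q implies p)), w1   [neg-Box-rule on 1: fresh world w1, w0Rw1]
3. not (p implies q), w1   [neg-or-rule on 2]
4. not (q implies p), w1   [neg-or-rule on 2]
5. p, w1   [neg-implies-rule on 3]
6. not q, w1   [neg-implies-rule on 3]
7. q, w1   [neg-implies-rule on 4]
8. not p, w1   [neg-implies-rule on 4]
Accessibility: w0Rw0, w0Rw1, w1Rw1
Branch closes: q and not q both at w1.
Every branch closes; the branch above is one of them.

Unsatisfiable (every branch closes)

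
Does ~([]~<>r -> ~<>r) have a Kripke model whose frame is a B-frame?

1. ~([]~<>r -> ~<>r), w0
2. []~<>r, w0
3. <>r, w0
4. ~<>r, w0
5. ~r, w0
6. r, w1
7. ~<>r, w1
8. ~r, w1
Accessibility: w0Rw0, w0Rw1, w1Rw0, w1Rw1
Branch closes: r and ~r both at w1.
(One branch shown.) All branches close.

Unsatisfiable (every branch closes)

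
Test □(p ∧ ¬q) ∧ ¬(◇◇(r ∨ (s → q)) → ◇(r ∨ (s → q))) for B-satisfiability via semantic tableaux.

Yes, satisfiable

1. □(p ∧ ¬q) ∧ ¬(◇◇(r ∨ (s → q)) → ◇(r ∨ (s → q))), u
2. □(p ∧ ¬q), u
3. ¬(◇◇(r ∨ (s → q)) → ◇(r ∨ (s → q))), u
4. ◇◇(r ∨ (s → q)), u
5. ¬◇(r ∨ (s → q)), u
6. p ∧ ¬q, u
7. p, u
8. ¬q, u
9. ¬(r ∨ (s → q)), u
10. ¬r, u
11. ¬(s → q), u
12. s, u
13. ◇(r ∨ (s → q)), v
14. p ∧ ¬q, v
15. p, v
16. ¬q, v
17. ¬(r ∨ (s → q)), v
18. ¬r, v
19. ¬(s → q), v
20. s, v
21. r ∨ (s → q), w
22. s → q, w
23. q, w
Accessibility: uRu, uRv, vRu, vRv, vRw, wRv, wRw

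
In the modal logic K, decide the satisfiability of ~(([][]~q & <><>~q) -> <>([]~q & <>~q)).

1. ~(([][]~q & <><>~q) -> <>([]~q & <>~q)), w0
2. [][]~q & <><>~q, w0
3. ~<>([]~q & <>~q), w0
4. [][]~q, w0
5. <><>~q, w0
6. <>~q, w1
7. ~([]~q & <>~q), w1
8. []~q, w1
9. ~[]~q, w1
10. ~q, w2
11. q, w3
12. ~q, w3
Accessibility: w0Rw1, w1Rw2, w1Rw3
Branch closes: q and ~q both at w3.
Every branch closes; the branch above is one of them.

Unsatisfiable (every branch closes)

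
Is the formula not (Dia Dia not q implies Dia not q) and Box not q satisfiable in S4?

Unsatisfiable (every branch closes)

1. not (Dia Dia not q implies Dia not q) and Box not q, w0
2. not (Dia Dia not q implies Dia not q), w0   [and-rule on 1]
3. Box not q, w0   [and-rule on 1]
4. Dia Dia not q, w0   [neg-implies-rule on 2]
5. not Dia not q, w0   [neg-implies-rule on 2]
6. not q, w0   [Box-rule on 3 via w0Rw0]
7. q, w0   [neg-Dia-rule on 5 via w0Rw0]
Accessibility: w0Rw0
Branch closes: q and not q both at w0.
All branches of the tableau close; one closing branch shown above.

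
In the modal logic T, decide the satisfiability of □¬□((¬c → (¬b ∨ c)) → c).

Satisfiable (open branch found)

1. □¬□((¬c → (¬b ∨ c)) → c), 0
2. ¬□((¬c → (¬b ∨ c)) → c), 0   [□-rule on 1 via 0R0]
3. ¬((¬c → (¬b ∨ c)) → c), 1   [¬□-rule on 2: fresh world 1, 0R1]
4. ¬c → (¬b ∨ c), 1   [¬→-rule on 3]
5. ¬c, 1   [¬→-rule on 3]
6. ¬□((¬c → (¬b ∨ c)) → c), 1   [□-rule on 1 via 0R1]
7. ¬b ∨ c, 1   [→-rule on 4 (branches; this branch)]
8. ¬b, 1   [∨-rule on 7 (branches; this branch)]
9. ¬((¬c → (¬b ∨ c)) → c), 2   [¬□-rule on 6: fresh world 2, 1R2]
10. ¬c → (¬b ∨ c), 2   [¬→-rule on 9]
11. ¬c, 2   [¬→-rule on 9]
12. ¬b ∨ c, 2   [→-rule on 10 (branches; this branch)]
13. ¬b, 2   [∨-rule on 12 (branches; this branch)]
Accessibility: 0R0, 0R1, 1R1, 1R2, 2R2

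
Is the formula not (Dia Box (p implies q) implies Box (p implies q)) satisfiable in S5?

Unsatisfiable (every branch closes)

1. not (Dia Box (p implies q) implies Box (p implies q)), u
2. Dia Box (p implies q), u
3. not Box (p implies q), u
4. Box (p implies q), v
5. p implies q, u
6. p implies q, v
7. q, u
8. q, v
9. not (p implies q), w
10. p, w
11. not q, w
12. p implies q, w
13. q, w
Accessibility: uRu, uRv, uRw, vRu, vRv, vRw, wRu, wRv, wRw
Branch closes: q and not q both at w.
All branches of the tableau close; one closing branch shown above.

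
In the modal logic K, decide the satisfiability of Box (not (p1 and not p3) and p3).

Yes, satisfiable

1. Box (not (p1 and not p3) and p3), u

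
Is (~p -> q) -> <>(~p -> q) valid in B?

Tableau for the negation ~((~p -> q) -> <>(~p -> q)):
1. ~((~p -> q) -> <>(~p -> q)), u
2. ~p -> q, u
3. ~<>(~p -> q), u
4. ~(~p -> q), u
5. ~p, u
6. ~q, u
7. q, u
Accessibility: uRu
Branch closes: q and ~q both at u.
Every branch of the negation's tableau closes; the branch above is one of them.

Yes, valid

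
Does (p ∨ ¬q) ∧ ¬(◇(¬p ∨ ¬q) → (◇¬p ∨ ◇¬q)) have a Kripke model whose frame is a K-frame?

1. (p ∨ ¬q) ∧ ¬(◇(¬p ∨ ¬q) → (◇¬p ∨ ◇¬q)), u
2. p ∨ ¬q, u   [∧-rule on 1]
3. ¬(◇(¬p ∨ ¬q) → (◇¬p ∨ ◇¬q)), u   [∧-rule on 1]
4. ◇(¬p ∨ ¬q), u   [¬→-rule on 3]
5. ¬(◇¬p ∨ ◇¬q), u   [¬→-rule on 3]
6. ¬◇¬p, u   [¬∨-rule on 5]
7. ¬◇¬q, u   [¬∨-rule on 5]
8. ¬q, u   [∨-rule on 2 (branches; this branch)]
9. ¬p ∨ ¬q, v   [◇-rule on 4: fresh world v, uRv]
10. p, v   [¬◇-rule on 6 via uRv]
11. q, v   [¬◇-rule on 7 via uRv]
12. ¬q, v   [∨-rule on 9 (branches; this branch)]
Accessibility: uRv
Branch closes: q and ¬q both at v.
All branches of the tableau close; one closing branch shown above.

Unsatisfiable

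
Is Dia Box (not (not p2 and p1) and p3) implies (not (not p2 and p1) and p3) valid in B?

Tableau for the negation not (Dia Box (not (not p2 and p1) and p3) implies (not (not p2 and p1) and p3)):
1. not (Dia Box (not (not p2 and p1) and p3) implies (not (not p2 and p1) and p3)), u
2. Dia Box (not (not p2 and p1) and p3), u
3. not (not (not p2 and p1) and p3), u
4. not p2 and p1, u
5. not p2, u
6. p1, u
7. Box (not (not p2 and p1) and p3), v
8. not (not p2 and p1) and p3, u
9. not (not p2 and p1), u
10. p3, u
11. not (not p2 and p1) and p3, v
12. not (not p2 and p1), v
13. p3, v
14. not p1, u
Accessibility: uRu, uRv, vRu, vRv
Branch closes: p1 and not p1 both at u.
All branches of the negation close; one closing branch shown above.

Yes, valid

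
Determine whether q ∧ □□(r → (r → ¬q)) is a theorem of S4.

Tableau for the negation ¬(q ∧ □□(r → (r → ¬q))):
1. ¬(q ∧ □□(r → (r → ¬q))), 0
2. ¬□□(r → (r → ¬q)), 0
3. ¬□(r → (r → ¬q)), 1
4. ¬(r → (r → ¬q)), 2
5. r, 2
6. ¬(r → ¬q), 2
7. q, 2
Accessibility: 0R0, 0R1, 0R2, 1R1, 1R2, 2R2
The negation has an open branch (countermodel exists).

Not valid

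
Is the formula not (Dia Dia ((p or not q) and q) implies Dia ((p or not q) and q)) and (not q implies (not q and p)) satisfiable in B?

1. not (Dia Dia ((p or not q) and q) implies Dia ((p or not q) and q)) and (not q implies (not q and p)), u
2. not (Dia Dia ((p or not q) and q) implies Dia ((p or not q) and q)), u
3. not q implies (not q and p), u
4. Dia Dia ((p or not q) and q), u
5. not Dia ((p or not q) and q), u
6. not ((p or not q) and q), u
7. not q and p, u
8. not q, u
9. p, u
10. Dia ((p or not q) and q), v
11. not ((p or not q) and q), v
12. not q, v
13. (p or not q) and q, w
14. p or not q, w
15. q, w
16. p, w
Accessibility: uRu, uRv, vRu, vRv, vRw, wRv, wRw

Yes, satisfiable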